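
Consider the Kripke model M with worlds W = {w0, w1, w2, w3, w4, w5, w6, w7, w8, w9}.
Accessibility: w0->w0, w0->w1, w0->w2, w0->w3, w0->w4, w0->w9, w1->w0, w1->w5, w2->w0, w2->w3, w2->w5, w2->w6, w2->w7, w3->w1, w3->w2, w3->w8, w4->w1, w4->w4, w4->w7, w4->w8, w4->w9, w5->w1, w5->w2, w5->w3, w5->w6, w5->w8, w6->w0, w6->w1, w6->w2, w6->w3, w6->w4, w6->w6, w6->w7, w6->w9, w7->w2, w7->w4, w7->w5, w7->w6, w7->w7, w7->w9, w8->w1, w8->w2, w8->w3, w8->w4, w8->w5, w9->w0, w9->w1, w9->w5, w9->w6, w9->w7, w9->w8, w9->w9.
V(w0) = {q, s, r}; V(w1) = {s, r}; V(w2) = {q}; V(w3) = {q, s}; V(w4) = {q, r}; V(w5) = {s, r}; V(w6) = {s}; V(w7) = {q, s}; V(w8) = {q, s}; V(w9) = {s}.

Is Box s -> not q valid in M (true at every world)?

No

Recall that Box ψ holds at a world iff ψ holds at every accessible world, and Dia ψ holds iff ψ holds at some accessible world.
Let φ = Box s -> not q. Evaluate φ at each world:
  w0 (successors {w0, w1, w2, w3, w4, w9}): φ is true.
  w1 (successors {w0, w5}): φ is true.
  w2 (successors {w0, w3, w5, w6, w7}): φ is false.
  w3 (successors {w1, w2, w8}): φ is true.
  w4 (successors {w1, w4, w7, w8, w9}): φ is true.
  w5 (successors {w1, w2, w3, w6, w8}): φ is true.
  w6 (successors {w0, w1, w2, w3, w4, w6, w7, w9}): φ is true.
  w7 (successors {w2, w4, w5, w6, w7, w9}): φ is true.
  w8 (successors {w1, w2, w3, w4, w5}): φ is true.
  w9 (successors {w0, w1, w5, w6, w7, w8, w9}): φ is true.
Detail at w2 (counterexample):
  At w2: Box s is true, not q is false, so Box s -> not q is false.
    At w2: Box s requires s at every successor {w0, w3, w5, w6, w7}.
      At w0: s is true.
      At w3: s is true.
      At w5: s is true.
      At w6: s is true.
      At w7: s is true.
    So Box s is true at w2.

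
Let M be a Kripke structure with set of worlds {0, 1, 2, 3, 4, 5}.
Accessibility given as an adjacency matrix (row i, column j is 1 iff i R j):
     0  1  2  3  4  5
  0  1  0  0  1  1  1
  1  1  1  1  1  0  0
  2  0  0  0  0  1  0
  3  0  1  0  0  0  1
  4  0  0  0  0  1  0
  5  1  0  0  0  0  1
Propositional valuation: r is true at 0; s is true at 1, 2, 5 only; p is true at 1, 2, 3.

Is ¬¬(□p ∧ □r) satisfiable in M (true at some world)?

No

Let φ = ¬¬(□p ∧ □r). Evaluate φ at each world:
  0 (successors {0, 3, 4, 5}): φ is false.
  1 (successors {0, 1, 2, 3}): φ is false.
  2 (successors {4}): φ is false.
  3 (successors {1, 5}): φ is false.
  4 (successors {4}): φ is false.
  5 (successors {0, 5}): φ is false.
For instance, at 5:
  At 5: ¬(□p ∧ □r) is true, so ¬¬(□p ∧ □r) is false.
    At 5: □p ∧ □r is false, so ¬(□p ∧ □r) is true.
      At 5: □p is false, □r is false, so □p ∧ □r is false.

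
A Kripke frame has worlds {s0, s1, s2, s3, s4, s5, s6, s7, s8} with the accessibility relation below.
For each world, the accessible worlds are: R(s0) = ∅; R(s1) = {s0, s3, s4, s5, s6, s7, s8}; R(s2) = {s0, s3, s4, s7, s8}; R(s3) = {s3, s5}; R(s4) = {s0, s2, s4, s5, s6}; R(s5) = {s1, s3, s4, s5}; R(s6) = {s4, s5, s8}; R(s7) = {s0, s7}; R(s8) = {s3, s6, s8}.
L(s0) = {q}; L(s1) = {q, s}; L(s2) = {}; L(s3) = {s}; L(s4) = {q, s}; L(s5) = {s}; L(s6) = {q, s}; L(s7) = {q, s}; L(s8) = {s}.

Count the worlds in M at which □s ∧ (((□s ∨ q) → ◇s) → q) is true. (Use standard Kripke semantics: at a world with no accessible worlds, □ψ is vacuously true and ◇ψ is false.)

2

Let φ = □s ∧ (((□s ∨ q) → ◇s) → q). Evaluate φ at each world:
  s0 (successors ∅): φ is true.
  s1 (successors {s0, s3, s4, s5, s6, s7, s8}): φ is false.
  s2 (successors {s0, s3, s4, s7, s8}): φ is false.
  s3 (successors {s3, s5}): φ is false.
  s4 (successors {s0, s2, s4, s5, s6}): φ is false.
  s5 (successors {s1, s3, s4, s5}): φ is false.
  s6 (successors {s4, s5, s8}): φ is true.
  s7 (successors {s0, s7}): φ is false.
  s8 (successors {s3, s6, s8}): φ is false.
For instance, at s1:
  At s1: □s is false, ((□s ∨ q) → ◇s) → q is true, so □s ∧ (((□s ∨ q) → ◇s) → q) is false.
    At s1: □s requires s at every successor {s0, s3, s4, s5, s6, s7, s8}.
      s fails at s0, so □s is false at s1.
    At s1: (□s ∨ q) → ◇s is true, q is true, so ((□s ∨ q) → ◇s) → q is true.
      At s1: □s ∨ q is true, ◇s is true, so (□s ∨ q) → ◇s is true.
Satisfying worlds: {s0, s6}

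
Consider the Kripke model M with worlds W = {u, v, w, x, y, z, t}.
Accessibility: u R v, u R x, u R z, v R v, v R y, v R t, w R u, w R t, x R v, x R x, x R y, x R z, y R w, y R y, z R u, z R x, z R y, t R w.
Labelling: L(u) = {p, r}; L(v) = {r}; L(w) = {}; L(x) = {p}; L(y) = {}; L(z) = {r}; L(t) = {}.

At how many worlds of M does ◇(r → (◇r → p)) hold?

Let φ = ◇(r → (◇r → p)). Evaluate φ at each world:
  u (successors {v, x, z}): φ is true.
  v (successors {v, y, t}): φ is true.
  w (successors {u, t}): φ is true.
  x (successors {v, x, y, z}): φ is true.
  y (successors {w, y}): φ is true.
  z (successors {u, x, y}): φ is true.
  t (successors {w}): φ is true.
For instance, at u:
  At u: ◇(r → (◇r → p)) requires r → (◇r → p) at some successor in {v, x, z}.
    r → (◇r → p) holds at x, so ◇(r → (◇r → p)) is true at u.
      At x: r is false, ◇r → p is true, so r → (◇r → p) is true.
Satisfying worlds: {u, v, w, x, y, z, t}

7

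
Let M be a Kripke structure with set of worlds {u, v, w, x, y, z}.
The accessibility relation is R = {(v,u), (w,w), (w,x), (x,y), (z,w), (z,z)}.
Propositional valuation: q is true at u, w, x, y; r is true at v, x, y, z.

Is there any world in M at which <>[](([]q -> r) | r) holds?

Let φ = <>[](([]q -> r) | r). Evaluate φ at each world:
  u (successors ∅): φ is false.
  v (successors {u}): φ is true.
  w (successors {w, x}): φ is true.
  x (successors {y}): φ is true.
  y (successors ∅): φ is false.
  z (successors {w, z}): φ is false.
Detail at v (witness):
  At v: <>[](([]q -> r) | r) requires [](([]q -> r) | r) at some successor in {u}.
    [](([]q -> r) | r) holds at u, so <>[](([]q -> r) | r) is true at v.
      At u: no accessible worlds, so [](([]q -> r) | r) holds vacuously.

Yes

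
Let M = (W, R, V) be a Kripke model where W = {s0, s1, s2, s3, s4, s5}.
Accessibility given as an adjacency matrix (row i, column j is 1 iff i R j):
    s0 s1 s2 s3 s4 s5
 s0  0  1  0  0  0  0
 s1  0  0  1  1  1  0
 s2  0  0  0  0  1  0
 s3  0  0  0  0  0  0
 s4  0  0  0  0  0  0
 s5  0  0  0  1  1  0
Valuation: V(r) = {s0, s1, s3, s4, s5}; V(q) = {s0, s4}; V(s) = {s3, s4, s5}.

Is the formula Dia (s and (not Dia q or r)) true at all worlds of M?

Let φ = Dia (s and (not Dia q or r)). Evaluate φ at each world:
  s0 (successors {s1}): φ is false.
  s1 (successors {s2, s3, s4}): φ is true.
  s2 (successors {s4}): φ is true.
  s3 (successors ∅): φ is false.
  s4 (successors ∅): φ is false.
  s5 (successors {s3, s4}): φ is true.
Detail at s0 (counterexample):
  At s0: Dia (s and (not Dia q or r)) requires s and (not Dia q or r) at some successor in {s1}.
    At s1: s and (not Dia q or r) is false.
  So Dia (s and (not Dia q or r)) is false at s0.

No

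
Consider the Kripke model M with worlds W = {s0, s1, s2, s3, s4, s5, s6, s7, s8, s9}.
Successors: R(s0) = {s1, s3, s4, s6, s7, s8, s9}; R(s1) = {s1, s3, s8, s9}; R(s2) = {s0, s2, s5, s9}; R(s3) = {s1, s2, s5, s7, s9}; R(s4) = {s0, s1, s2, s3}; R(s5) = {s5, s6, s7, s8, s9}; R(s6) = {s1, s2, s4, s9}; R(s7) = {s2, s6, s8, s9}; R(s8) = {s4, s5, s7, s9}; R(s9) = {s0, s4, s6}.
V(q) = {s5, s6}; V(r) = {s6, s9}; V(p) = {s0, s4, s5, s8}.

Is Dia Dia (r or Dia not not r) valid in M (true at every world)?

Recall that Dia ψ holds at a world iff ψ holds at some accessible world.
Let φ = Dia Dia (r or Dia not not r). Evaluate φ at each world:
  s0 (successors {s1, s3, s4, s6, s7, s8, s9}): φ is true.
  s1 (successors {s1, s3, s8, s9}): φ is true.
  s2 (successors {s0, s2, s5, s9}): φ is true.
  s3 (successors {s1, s2, s5, s7, s9}): φ is true.
  s4 (successors {s0, s1, s2, s3}): φ is true.
  s5 (successors {s5, s6, s7, s8, s9}): φ is true.
  s6 (successors {s1, s2, s4, s9}): φ is true.
  s7 (successors {s2, s6, s8, s9}): φ is true.
  s8 (successors {s4, s5, s7, s9}): φ is true.
  s9 (successors {s0, s4, s6}): φ is true.
For instance, at s5:
  At s5: Dia Dia (r or Dia not not r) requires Dia (r or Dia not not r) at some successor in {s5, s6, s7, s8, s9}.
    Dia (r or Dia not not r) holds at s5, so Dia Dia (r or Dia not not r) is true at s5.
      At s5: Dia (r or Dia not not r) requires r or Dia not not r at some successor in {s5, s6, s7, s8, s9}.
        r or Dia not not r holds at s5, so Dia (r or Dia not not r) is true at s5.

Yes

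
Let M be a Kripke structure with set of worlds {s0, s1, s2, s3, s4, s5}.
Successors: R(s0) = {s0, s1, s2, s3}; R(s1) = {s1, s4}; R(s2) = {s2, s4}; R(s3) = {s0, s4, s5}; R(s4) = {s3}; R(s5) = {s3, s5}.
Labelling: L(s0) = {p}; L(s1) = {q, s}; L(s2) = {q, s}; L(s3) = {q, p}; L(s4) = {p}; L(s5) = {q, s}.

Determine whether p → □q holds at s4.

Recall that □ψ holds at a world iff ψ holds at every accessible world, and ◇ψ holds iff ψ holds at some accessible world.
At s4: p is true, □q is true, so p → □q is true.
  At s4: □q requires q at every successor {s3}.
    At s3: q is true.
  So □q is true at s4.

Yes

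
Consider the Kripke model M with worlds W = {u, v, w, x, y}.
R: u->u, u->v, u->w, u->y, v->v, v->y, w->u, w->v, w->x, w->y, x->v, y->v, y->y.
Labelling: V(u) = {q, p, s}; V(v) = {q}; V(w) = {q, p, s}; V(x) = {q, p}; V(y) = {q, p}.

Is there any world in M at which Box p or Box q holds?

Yes

Let φ = Box p or Box q. Evaluate φ at each world:
  u (successors {u, v, w, y}): φ is true.
  v (successors {v, y}): φ is true.
  w (successors {u, v, x, y}): φ is true.
  x (successors {v}): φ is true.
  y (successors {v, y}): φ is true.
Detail at u (witness):
  At u: Box p is false, Box q is true, so Box p or Box q is true.
    At u: Box p requires p at every successor {u, v, w, y}.
      p fails at v, so Box p is false at u.
    At u: Box q requires q at every successor {u, v, w, y}.
      At u: q is true.
      At v: q is true.
      At w: q is true.
      At y: q is true.
    So Box q is true at u.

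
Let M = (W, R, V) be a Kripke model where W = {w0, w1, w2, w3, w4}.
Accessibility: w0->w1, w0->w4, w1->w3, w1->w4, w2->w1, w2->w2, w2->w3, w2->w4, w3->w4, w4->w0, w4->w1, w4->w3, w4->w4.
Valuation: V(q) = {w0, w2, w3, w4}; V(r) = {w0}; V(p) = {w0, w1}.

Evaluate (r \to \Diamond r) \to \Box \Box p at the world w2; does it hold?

At w2: r \to \Diamond r is true, \Box \Box p is false, so (r \to \Diamond r) \to \Box \Box p is false.
  At w2: r is false, \Diamond r is false, so r \to \Diamond r is true.
    At w2: \Diamond r requires r at some successor in {w1, w2, w3, w4}.
      At w1: r is false.
      At w2: r is false.
      At w3: r is false.
      At w4: r is false.
    So \Diamond r is false at w2.
  At w2: \Box \Box p requires \Box p at every successor {w1, w2, w3, w4}.
    \Box p fails at w1, so \Box \Box p is false at w2.
      At w1: \Box p requires p at every successor {w3, w4}.
        p fails at w3, so \Box p is false at w1.

No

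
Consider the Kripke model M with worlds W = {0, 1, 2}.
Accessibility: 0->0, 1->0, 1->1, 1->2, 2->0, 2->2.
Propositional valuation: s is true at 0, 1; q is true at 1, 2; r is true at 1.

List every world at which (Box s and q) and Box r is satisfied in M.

Recall that Box ψ holds at a world iff ψ holds at every accessible world, and Dia ψ holds iff ψ holds at some accessible world.
Let φ = (Box s and q) and Box r. Evaluate φ at each world:
  0 (successors {0}): φ is false.
  1 (successors {0, 1, 2}): φ is false.
  2 (successors {0, 2}): φ is false.
For instance, at 0:
  At 0: Box s and q is false, Box r is false, so (Box s and q) and Box r is false.
    At 0: Box s is true, q is false, so Box s and q is false.
      At 0: Box s requires s at every successor {0}.
        At 0: s is true.
      So Box s is true at 0.
    At 0: Box r requires r at every successor {0}.
      r fails at 0, so Box r is false at 0.
Satisfying worlds: none.

none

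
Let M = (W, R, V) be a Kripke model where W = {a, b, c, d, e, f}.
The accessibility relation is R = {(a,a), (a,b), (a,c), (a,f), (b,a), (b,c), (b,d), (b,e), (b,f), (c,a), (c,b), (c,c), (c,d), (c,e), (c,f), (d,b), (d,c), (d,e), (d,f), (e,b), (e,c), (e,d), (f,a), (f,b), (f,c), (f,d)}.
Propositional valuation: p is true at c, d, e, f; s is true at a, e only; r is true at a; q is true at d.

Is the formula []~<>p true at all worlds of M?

No

Let φ = []~<>p. Evaluate φ at each world:
  a (successors {a, b, c, f}): φ is false.
  b (successors {a, c, d, e, f}): φ is false.
  c (successors {a, b, c, d, e, f}): φ is false.
  d (successors {b, c, e, f}): φ is false.
  e (successors {b, c, d}): φ is false.
  f (successors {a, b, c, d}): φ is false.
Detail at a (counterexample):
  At a: []~<>p requires ~<>p at every successor {a, b, c, f}.
    ~<>p fails at a, so []~<>p is false at a.
      At a: <>p is true, so ~<>p is false.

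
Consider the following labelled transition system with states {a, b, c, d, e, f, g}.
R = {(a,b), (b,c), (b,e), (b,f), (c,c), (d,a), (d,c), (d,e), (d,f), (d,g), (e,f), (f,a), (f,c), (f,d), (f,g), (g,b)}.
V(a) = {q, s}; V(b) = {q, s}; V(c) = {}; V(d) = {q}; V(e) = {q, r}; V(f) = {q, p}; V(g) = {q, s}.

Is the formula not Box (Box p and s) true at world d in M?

At d: Box (Box p and s) is false, so not Box (Box p and s) is true.
  At d: Box (Box p and s) requires Box p and s at every successor {a, c, e, f, g}.
    Box p and s fails at a, so Box (Box p and s) is false at d.
      At a: Box p is false, s is true, so Box p and s is false.

Yes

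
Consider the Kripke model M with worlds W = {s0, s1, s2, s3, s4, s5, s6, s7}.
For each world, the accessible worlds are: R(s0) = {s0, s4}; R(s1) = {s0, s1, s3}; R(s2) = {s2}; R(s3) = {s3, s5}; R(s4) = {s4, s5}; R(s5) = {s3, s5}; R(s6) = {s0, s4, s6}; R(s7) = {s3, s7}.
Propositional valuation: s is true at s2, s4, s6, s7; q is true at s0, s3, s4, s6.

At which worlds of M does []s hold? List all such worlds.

Let φ = []s. Evaluate φ at each world:
  s0 (successors {s0, s4}): φ is false.
  s1 (successors {s0, s1, s3}): φ is false.
  s2 (successors {s2}): φ is true.
  s3 (successors {s3, s5}): φ is false.
  s4 (successors {s4, s5}): φ is false.
  s5 (successors {s3, s5}): φ is false.
  s6 (successors {s0, s4, s6}): φ is false.
  s7 (successors {s3, s7}): φ is false.
For instance, at s5:
  At s5: []s requires s at every successor {s3, s5}.
    s fails at s3, so []s is false at s5.
Satisfying worlds: {s2}

s2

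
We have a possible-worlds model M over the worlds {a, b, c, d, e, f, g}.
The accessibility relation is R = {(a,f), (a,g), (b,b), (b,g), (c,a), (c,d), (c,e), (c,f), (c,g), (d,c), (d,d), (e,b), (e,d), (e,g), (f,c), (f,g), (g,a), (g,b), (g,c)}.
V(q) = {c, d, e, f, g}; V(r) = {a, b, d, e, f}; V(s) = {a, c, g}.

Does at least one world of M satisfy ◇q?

Let φ = ◇q. Evaluate φ at each world:
  a (successors {f, g}): φ is true.
  b (successors {b, g}): φ is true.
  c (successors {a, d, e, f, g}): φ is true.
  d (successors {c, d}): φ is true.
  e (successors {b, d, g}): φ is true.
  f (successors {c, g}): φ is true.
  g (successors {a, b, c}): φ is true.
Detail at a (witness):
  At a: ◇q requires q at some successor in {f, g}.
    q holds at f, so ◇q is true at a.

Yes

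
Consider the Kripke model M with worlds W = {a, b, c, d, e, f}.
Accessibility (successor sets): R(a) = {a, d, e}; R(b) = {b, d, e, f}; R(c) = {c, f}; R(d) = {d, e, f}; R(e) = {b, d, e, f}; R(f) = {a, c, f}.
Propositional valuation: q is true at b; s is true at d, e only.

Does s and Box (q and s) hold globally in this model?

No

Let φ = s and Box (q and s). Evaluate φ at each world:
  a (successors {a, d, e}): φ is false.
  b (successors {b, d, e, f}): φ is false.
  c (successors {c, f}): φ is false.
  d (successors {d, e, f}): φ is false.
  e (successors {b, d, e, f}): φ is false.
  f (successors {a, c, f}): φ is false.
Detail at a (counterexample):
  At a: s is false, Box (q and s) is false, so s and Box (q and s) is false.
    At a: Box (q and s) requires q and s at every successor {a, d, e}.
      q and s fails at a, so Box (q and s) is false at a.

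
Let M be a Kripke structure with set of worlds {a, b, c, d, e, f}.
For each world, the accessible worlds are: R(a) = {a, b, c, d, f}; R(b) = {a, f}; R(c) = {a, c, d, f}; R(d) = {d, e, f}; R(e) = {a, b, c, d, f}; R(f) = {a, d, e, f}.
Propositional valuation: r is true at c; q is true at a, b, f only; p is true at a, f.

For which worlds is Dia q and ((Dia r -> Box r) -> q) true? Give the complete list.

a, b, c, e, f

Let φ = Dia q and ((Dia r -> Box r) -> q). Evaluate φ at each world:
  a (successors {a, b, c, d, f}): φ is true.
  b (successors {a, f}): φ is true.
  c (successors {a, c, d, f}): φ is true.
  d (successors {d, e, f}): φ is false.
  e (successors {a, b, c, d, f}): φ is true.
  f (successors {a, d, e, f}): φ is true.
For instance, at c:
  At c: Dia q is true, (Dia r -> Box r) -> q is true, so Dia q and ((Dia r -> Box r) -> q) is true.
    At c: Dia q requires q at some successor in {a, c, d, f}.
      q holds at a, so Dia q is true at c.
    At c: Dia r -> Box r is false, q is false, so (Dia r -> Box r) -> q is true.
      At c: Dia r is true, Box r is false, so Dia r -> Box r is false.
Satisfying worlds: {a, b, c, e, f}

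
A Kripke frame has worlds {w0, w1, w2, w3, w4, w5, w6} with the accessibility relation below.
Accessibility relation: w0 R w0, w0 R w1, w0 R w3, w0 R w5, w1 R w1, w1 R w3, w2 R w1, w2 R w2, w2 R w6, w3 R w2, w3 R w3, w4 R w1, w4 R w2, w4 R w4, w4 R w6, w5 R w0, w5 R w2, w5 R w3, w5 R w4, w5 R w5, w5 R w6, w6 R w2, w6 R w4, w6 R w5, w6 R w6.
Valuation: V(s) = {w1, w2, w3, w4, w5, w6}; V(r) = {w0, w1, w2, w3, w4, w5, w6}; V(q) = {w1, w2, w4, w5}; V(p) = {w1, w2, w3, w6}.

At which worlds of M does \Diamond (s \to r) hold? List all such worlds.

Recall that \Diamond ψ holds at a world iff ψ holds at some accessible world.
Let φ = \Diamond (s \to r). Evaluate φ at each world:
  w0 (successors {w0, w1, w3, w5}): φ is true.
  w1 (successors {w1, w3}): φ is true.
  w2 (successors {w1, w2, w6}): φ is true.
  w3 (successors {w2, w3}): φ is true.
  w4 (successors {w1, w2, w4, w6}): φ is true.
  w5 (successors {w0, w2, w3, w4, w5, w6}): φ is true.
  w6 (successors {w2, w4, w5, w6}): φ is true.
For instance, at w5:
  At w5: \Diamond (s \to r) requires s \to r at some successor in {w0, w2, w3, w4, w5, w6}.
    s \to r holds at w0, so \Diamond (s \to r) is true at w5.
Satisfying worlds: {w0, w1, w2, w3, w4, w5, w6}

w0, w1, w2, w3, w4, w5, w6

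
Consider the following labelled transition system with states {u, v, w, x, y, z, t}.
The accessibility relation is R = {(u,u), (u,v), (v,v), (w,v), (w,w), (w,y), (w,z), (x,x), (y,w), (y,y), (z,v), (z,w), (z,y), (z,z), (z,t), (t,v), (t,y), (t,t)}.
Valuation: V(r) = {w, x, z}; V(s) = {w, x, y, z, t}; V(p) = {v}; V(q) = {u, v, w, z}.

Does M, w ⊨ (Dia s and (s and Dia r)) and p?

No

At w: Dia s and (s and Dia r) is true, p is false, so (Dia s and (s and Dia r)) and p is false.
  At w: Dia s is true, s and Dia r is true, so Dia s and (s and Dia r) is true.
    At w: Dia s requires s at some successor in {v, w, y, z}.
      s holds at w, so Dia s is true at w.
    At w: s is true, Dia r is true, so s and Dia r is true.
      At w: Dia r requires r at some successor in {v, w, y, z}.
        r holds at w, so Dia r is true at w.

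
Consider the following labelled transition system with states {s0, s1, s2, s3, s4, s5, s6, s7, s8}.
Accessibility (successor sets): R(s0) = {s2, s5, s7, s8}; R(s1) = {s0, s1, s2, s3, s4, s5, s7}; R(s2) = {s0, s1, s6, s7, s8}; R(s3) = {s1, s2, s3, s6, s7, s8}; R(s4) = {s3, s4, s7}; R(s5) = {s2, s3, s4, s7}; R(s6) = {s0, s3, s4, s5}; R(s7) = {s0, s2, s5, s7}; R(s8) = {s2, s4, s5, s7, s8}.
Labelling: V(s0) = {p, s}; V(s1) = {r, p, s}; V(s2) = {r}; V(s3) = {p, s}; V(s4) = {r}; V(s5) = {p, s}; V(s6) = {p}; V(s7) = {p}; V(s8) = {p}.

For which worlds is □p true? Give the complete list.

Let φ = □p. Evaluate φ at each world:
  s0 (successors {s2, s5, s7, s8}): φ is false.
  s1 (successors {s0, s1, s2, s3, s4, s5, s7}): φ is false.
  s2 (successors {s0, s1, s6, s7, s8}): φ is true.
  s3 (successors {s1, s2, s3, s6, s7, s8}): φ is false.
  s4 (successors {s3, s4, s7}): φ is false.
  s5 (successors {s2, s3, s4, s7}): φ is false.
  s6 (successors {s0, s3, s4, s5}): φ is false.
  s7 (successors {s0, s2, s5, s7}): φ is false.
  s8 (successors {s2, s4, s5, s7, s8}): φ is false.
For instance, at s1:
  At s1: □p requires p at every successor {s0, s1, s2, s3, s4, s5, s7}.
    p fails at s2, so □p is false at s1.
Satisfying worlds: {s2}

s2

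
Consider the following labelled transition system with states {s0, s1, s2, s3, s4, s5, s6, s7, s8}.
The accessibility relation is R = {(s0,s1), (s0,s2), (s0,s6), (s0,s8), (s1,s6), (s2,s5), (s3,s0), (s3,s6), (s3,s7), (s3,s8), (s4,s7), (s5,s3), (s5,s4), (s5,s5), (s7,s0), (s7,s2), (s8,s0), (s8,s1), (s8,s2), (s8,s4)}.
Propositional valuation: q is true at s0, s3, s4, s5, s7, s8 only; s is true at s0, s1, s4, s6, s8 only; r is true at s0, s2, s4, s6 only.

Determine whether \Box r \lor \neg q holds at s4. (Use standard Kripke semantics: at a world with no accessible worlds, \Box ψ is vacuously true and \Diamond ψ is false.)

No

At s4: \Box r is false, \neg q is false, so \Box r \lor \neg q is false.
  At s4: \Box r requires r at every successor {s7}.
    r fails at s7, so \Box r is false at s4.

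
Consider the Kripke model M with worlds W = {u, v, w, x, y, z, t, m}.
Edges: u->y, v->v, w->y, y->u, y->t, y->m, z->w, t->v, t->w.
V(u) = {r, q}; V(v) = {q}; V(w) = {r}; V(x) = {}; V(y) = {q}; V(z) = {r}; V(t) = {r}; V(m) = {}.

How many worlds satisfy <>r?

Recall that <>ψ holds at a world iff ψ holds at some accessible world.
Let φ = <>r. Evaluate φ at each world:
  u (successors {y}): φ is false.
  v (successors {v}): φ is false.
  w (successors {y}): φ is false.
  x (successors ∅): φ is false.
  y (successors {u, t, m}): φ is true.
  z (successors {w}): φ is true.
  t (successors {v, w}): φ is true.
  m (successors ∅): φ is false.
For instance, at z:
  At z: <>r requires r at some successor in {w}.
    r holds at w, so <>r is true at z.
Satisfying worlds: {y, z, t}

3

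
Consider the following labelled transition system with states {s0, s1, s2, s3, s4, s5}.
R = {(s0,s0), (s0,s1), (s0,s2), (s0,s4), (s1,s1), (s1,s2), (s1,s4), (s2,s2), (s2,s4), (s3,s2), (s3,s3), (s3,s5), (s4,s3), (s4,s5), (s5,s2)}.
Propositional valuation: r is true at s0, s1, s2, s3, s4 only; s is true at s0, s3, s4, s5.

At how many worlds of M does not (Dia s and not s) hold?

Let φ = not (Dia s and not s). Evaluate φ at each world:
  s0 (successors {s0, s1, s2, s4}): φ is true.
  s1 (successors {s1, s2, s4}): φ is false.
  s2 (successors {s2, s4}): φ is false.
  s3 (successors {s2, s3, s5}): φ is true.
  s4 (successors {s3, s5}): φ is true.
  s5 (successors {s2}): φ is true.
For instance, at s5:
  At s5: Dia s and not s is false, so not (Dia s and not s) is true.
    At s5: Dia s is false, not s is false, so Dia s and not s is false.
      At s5: Dia s requires s at some successor in {s2}.
        At s2: s is false.
      So Dia s is false at s5.
Satisfying worlds: {s0, s3, s4, s5}

4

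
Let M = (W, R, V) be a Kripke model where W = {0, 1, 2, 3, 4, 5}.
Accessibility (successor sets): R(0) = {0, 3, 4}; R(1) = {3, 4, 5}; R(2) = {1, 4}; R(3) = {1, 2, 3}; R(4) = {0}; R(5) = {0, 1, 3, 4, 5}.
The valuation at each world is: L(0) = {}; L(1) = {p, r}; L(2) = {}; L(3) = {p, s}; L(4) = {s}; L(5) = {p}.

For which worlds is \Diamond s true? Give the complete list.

Let φ = \Diamond s. Evaluate φ at each world:
  0 (successors {0, 3, 4}): φ is true.
  1 (successors {3, 4, 5}): φ is true.
  2 (successors {1, 4}): φ is true.
  3 (successors {1, 2, 3}): φ is true.
  4 (successors {0}): φ is false.
  5 (successors {0, 1, 3, 4, 5}): φ is true.
For instance, at 2:
  At 2: \Diamond s requires s at some successor in {1, 4}.
    s holds at 4, so \Diamond s is true at 2.
Satisfying worlds: {0, 1, 2, 3, 5}

0, 1, 2, 3, 5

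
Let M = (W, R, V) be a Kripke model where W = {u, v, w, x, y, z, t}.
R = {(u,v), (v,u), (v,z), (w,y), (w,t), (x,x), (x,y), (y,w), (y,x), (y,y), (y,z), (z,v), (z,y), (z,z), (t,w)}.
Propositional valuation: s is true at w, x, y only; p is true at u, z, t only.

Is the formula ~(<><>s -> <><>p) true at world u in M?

At u: <><>s -> <><>p is true, so ~(<><>s -> <><>p) is false.
  At u: <><>s is false, <><>p is true, so <><>s -> <><>p is true.
    At u: <><>s requires <>s at some successor in {v}.
      At v: <>s is false.
    So <><>s is false at u.
    At u: <><>p requires <>p at some successor in {v}.
      <>p holds at v, so <><>p is true at u.

No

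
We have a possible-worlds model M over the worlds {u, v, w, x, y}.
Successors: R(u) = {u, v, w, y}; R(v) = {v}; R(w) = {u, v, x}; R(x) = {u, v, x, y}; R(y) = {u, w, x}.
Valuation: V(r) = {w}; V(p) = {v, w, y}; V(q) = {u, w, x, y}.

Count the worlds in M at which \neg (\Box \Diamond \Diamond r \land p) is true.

Recall that \Box ψ holds at a world iff ψ holds at every accessible world, and \Diamond ψ holds iff ψ holds at some accessible world.
Let φ = \neg (\Box \Diamond \Diamond r \land p). Evaluate φ at each world:
  u (successors {u, v, w, y}): φ is true.
  v (successors {v}): φ is true.
  w (successors {u, v, x}): φ is true.
  x (successors {u, v, x, y}): φ is true.
  y (successors {u, w, x}): φ is false.
For instance, at y:
  At y: \Box \Diamond \Diamond r \land p is true, so \neg (\Box \Diamond \Diamond r \land p) is false.
    At y: \Box \Diamond \Diamond r is true, p is true, so \Box \Diamond \Diamond r \land p is true.
      At y: \Box \Diamond \Diamond r requires \Diamond \Diamond r at every successor {u, w, x}.
        At u: \Diamond \Diamond r is true.
        At w: \Diamond \Diamond r is true.
        At x: \Diamond \Diamond r is true.
      So \Box \Diamond \Diamond r is true at y.
Satisfying worlds: {u, v, w, x}

4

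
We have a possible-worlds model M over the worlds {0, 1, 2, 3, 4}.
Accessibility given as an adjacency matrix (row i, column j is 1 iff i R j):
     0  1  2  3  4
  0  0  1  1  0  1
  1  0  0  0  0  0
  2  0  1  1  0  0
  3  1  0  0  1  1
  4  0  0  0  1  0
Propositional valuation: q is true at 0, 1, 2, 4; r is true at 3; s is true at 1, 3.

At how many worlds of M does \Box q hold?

3

Let φ = \Box q. Evaluate φ at each world:
  0 (successors {1, 2, 4}): φ is true.
  1 (successors ∅): φ is true.
  2 (successors {1, 2}): φ is true.
  3 (successors {0, 3, 4}): φ is false.
  4 (successors {3}): φ is false.
For instance, at 3:
  At 3: \Box q requires q at every successor {0, 3, 4}.
    q fails at 3, so \Box q is false at 3.
Satisfying worlds: {0, 1, 2}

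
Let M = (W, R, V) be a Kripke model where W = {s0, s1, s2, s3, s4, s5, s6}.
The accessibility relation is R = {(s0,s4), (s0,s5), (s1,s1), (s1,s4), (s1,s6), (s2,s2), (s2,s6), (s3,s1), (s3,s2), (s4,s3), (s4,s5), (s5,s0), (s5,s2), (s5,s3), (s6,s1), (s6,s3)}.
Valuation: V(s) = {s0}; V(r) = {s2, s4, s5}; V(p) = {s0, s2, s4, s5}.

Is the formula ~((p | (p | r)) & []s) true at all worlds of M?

Let φ = ~((p | (p | r)) & []s). Evaluate φ at each world:
  s0 (successors {s4, s5}): φ is true.
  s1 (successors {s1, s4, s6}): φ is true.
  s2 (successors {s2, s6}): φ is true.
  s3 (successors {s1, s2}): φ is true.
  s4 (successors {s3, s5}): φ is true.
  s5 (successors {s0, s2, s3}): φ is true.
  s6 (successors {s1, s3}): φ is true.
For instance, at s6:
  At s6: (p | (p | r)) & []s is false, so ~((p | (p | r)) & []s) is true.
    At s6: p | (p | r) is false, []s is false, so (p | (p | r)) & []s is false.
      At s6: []s requires s at every successor {s1, s3}.
        s fails at s1, so []s is false at s6.

Yes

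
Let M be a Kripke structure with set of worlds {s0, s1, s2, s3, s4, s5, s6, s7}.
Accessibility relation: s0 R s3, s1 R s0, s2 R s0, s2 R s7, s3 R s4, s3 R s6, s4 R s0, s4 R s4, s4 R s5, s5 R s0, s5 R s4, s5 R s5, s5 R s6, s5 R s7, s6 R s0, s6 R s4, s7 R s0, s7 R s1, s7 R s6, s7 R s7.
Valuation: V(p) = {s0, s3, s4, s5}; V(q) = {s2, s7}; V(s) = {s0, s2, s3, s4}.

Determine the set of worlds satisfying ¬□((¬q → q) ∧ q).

Let φ = ¬□((¬q → q) ∧ q). Evaluate φ at each world:
  s0 (successors {s3}): φ is true.
  s1 (successors {s0}): φ is true.
  s2 (successors {s0, s7}): φ is true.
  s3 (successors {s4, s6}): φ is true.
  s4 (successors {s0, s4, s5}): φ is true.
  s5 (successors {s0, s4, s5, s6, s7}): φ is true.
  s6 (successors {s0, s4}): φ is true.
  s7 (successors {s0, s1, s6, s7}): φ is true.
For instance, at s7:
  At s7: □((¬q → q) ∧ q) is false, so ¬□((¬q → q) ∧ q) is true.
    At s7: □((¬q → q) ∧ q) requires (¬q → q) ∧ q at every successor {s0, s1, s6, s7}.
      (¬q → q) ∧ q fails at s0, so □((¬q → q) ∧ q) is false at s7.
Satisfying worlds: {s0, s1, s2, s3, s4, s5, s6, s7}

s0, s1, s2, s3, s4, s5, s6, s7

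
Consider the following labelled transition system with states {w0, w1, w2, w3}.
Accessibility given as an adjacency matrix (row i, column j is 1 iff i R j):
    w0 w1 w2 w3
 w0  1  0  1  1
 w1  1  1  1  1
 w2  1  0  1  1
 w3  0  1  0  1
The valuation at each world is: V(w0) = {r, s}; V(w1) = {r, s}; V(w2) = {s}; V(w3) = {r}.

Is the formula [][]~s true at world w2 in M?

No

Recall that []ψ holds at a world iff ψ holds at every accessible world, and <>ψ holds iff ψ holds at some accessible world.
At w2: [][]~s requires []~s at every successor {w0, w2, w3}.
  []~s fails at w0, so [][]~s is false at w2.
    At w0: []~s requires ~s at every successor {w0, w2, w3}.
      ~s fails at w0, so []~s is false at w0.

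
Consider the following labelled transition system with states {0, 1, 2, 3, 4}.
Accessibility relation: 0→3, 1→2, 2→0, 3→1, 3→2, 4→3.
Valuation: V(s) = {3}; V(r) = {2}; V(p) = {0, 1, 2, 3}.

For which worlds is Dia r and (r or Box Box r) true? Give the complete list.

Let φ = Dia r and (r or Box Box r). Evaluate φ at each world:
  0 (successors {3}): φ is false.
  1 (successors {2}): φ is false.
  2 (successors {0}): φ is false.
  3 (successors {1, 2}): φ is false.
  4 (successors {3}): φ is false.
For instance, at 4:
  At 4: Dia r is false, r or Box Box r is false, so Dia r and (r or Box Box r) is false.
    At 4: Dia r requires r at some successor in {3}.
      At 3: r is false.
    So Dia r is false at 4.
    At 4: r is false, Box Box r is false, so r or Box Box r is false.
      At 4: Box Box r requires Box r at every successor {3}.
        Box r fails at 3, so Box Box r is false at 4.
Satisfying worlds: none.

none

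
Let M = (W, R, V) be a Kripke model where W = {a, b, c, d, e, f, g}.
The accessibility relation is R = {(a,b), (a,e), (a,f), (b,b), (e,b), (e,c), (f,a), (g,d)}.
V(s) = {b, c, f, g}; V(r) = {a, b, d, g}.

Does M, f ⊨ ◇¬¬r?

Yes

At f: ◇¬¬r requires ¬¬r at some successor in {a}.
  ¬¬r holds at a, so ◇¬¬r is true at f.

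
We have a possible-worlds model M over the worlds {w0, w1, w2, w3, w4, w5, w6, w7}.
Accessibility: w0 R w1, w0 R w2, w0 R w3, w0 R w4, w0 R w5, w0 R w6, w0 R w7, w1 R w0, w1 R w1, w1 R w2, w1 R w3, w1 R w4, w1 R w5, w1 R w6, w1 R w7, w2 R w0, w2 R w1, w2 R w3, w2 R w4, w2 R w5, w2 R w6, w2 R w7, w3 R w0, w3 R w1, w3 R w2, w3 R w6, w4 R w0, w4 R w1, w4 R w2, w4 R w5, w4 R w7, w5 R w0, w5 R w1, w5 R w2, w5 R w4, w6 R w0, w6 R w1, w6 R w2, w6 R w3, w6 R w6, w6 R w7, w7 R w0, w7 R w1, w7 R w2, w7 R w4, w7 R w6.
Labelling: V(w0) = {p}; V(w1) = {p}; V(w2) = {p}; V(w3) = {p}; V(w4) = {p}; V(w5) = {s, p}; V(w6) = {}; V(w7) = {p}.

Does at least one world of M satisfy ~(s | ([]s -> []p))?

Recall that []ψ holds at a world iff ψ holds at every accessible world, and <>ψ holds iff ψ holds at some accessible world.
Let φ = ~(s | ([]s -> []p)). Evaluate φ at each world:
  w0 (successors {w1, w2, w3, w4, w5, w6, w7}): φ is false.
  w1 (successors {w0, w1, w2, w3, w4, w5, w6, w7}): φ is false.
  w2 (successors {w0, w1, w3, w4, w5, w6, w7}): φ is false.
  w3 (successors {w0, w1, w2, w6}): φ is false.
  w4 (successors {w0, w1, w2, w5, w7}): φ is false.
  w5 (successors {w0, w1, w2, w4}): φ is false.
  w6 (successors {w0, w1, w2, w3, w6, w7}): φ is false.
  w7 (successors {w0, w1, w2, w4, w6}): φ is false.
For instance, at w6:
  At w6: s | ([]s -> []p) is true, so ~(s | ([]s -> []p)) is false.
    At w6: s is false, []s -> []p is true, so s | ([]s -> []p) is true.
      At w6: []s is false, []p is false, so []s -> []p is true.

No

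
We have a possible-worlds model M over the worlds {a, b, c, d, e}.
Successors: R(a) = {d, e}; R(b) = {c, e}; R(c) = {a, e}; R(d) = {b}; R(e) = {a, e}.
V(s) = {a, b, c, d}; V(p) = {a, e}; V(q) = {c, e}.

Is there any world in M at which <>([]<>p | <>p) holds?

Yes

Let φ = <>([]<>p | <>p). Evaluate φ at each world:
  a (successors {d, e}): φ is true.
  b (successors {c, e}): φ is true.
  c (successors {a, e}): φ is true.
  d (successors {b}): φ is true.
  e (successors {a, e}): φ is true.
Detail at a (witness):
  At a: <>([]<>p | <>p) requires []<>p | <>p at some successor in {d, e}.
    []<>p | <>p holds at d, so <>([]<>p | <>p) is true at a.
      At d: []<>p is true, <>p is false, so []<>p | <>p is true.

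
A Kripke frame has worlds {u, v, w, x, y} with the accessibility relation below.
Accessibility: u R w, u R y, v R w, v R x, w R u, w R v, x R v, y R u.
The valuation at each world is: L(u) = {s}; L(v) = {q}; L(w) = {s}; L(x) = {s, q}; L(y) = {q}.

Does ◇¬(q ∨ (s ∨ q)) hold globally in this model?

Let φ = ◇¬(q ∨ (s ∨ q)). Evaluate φ at each world:
  u (successors {w, y}): φ is false.
  v (successors {w, x}): φ is false.
  w (successors {u, v}): φ is false.
  x (successors {v}): φ is false.
  y (successors {u}): φ is false.
Detail at u (counterexample):
  At u: ◇¬(q ∨ (s ∨ q)) requires ¬(q ∨ (s ∨ q)) at some successor in {w, y}.
    At w: ¬(q ∨ (s ∨ q)) is false.
    At y: ¬(q ∨ (s ∨ q)) is false.
  So ◇¬(q ∨ (s ∨ q)) is false at u.

No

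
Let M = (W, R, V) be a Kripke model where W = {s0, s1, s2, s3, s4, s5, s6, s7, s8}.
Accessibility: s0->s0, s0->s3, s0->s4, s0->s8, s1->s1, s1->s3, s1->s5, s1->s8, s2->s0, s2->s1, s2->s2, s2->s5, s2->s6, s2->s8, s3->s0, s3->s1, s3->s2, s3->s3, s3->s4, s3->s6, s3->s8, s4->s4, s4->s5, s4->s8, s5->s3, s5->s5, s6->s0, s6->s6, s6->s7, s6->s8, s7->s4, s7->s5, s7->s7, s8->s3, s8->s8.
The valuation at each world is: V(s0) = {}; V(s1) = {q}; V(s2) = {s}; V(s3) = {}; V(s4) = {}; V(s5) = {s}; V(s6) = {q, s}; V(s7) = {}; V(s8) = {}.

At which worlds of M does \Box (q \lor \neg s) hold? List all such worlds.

Let φ = \Box (q \lor \neg s). Evaluate φ at each world:
  s0 (successors {s0, s3, s4, s8}): φ is true.
  s1 (successors {s1, s3, s5, s8}): φ is false.
  s2 (successors {s0, s1, s2, s5, s6, s8}): φ is false.
  s3 (successors {s0, s1, s2, s3, s4, s6, s8}): φ is false.
  s4 (successors {s4, s5, s8}): φ is false.
  s5 (successors {s3, s5}): φ is false.
  s6 (successors {s0, s6, s7, s8}): φ is true.
  s7 (successors {s4, s5, s7}): φ is false.
  s8 (successors {s3, s8}): φ is true.
For instance, at s3:
  At s3: \Box (q \lor \neg s) requires q \lor \neg s at every successor {s0, s1, s2, s3, s4, s6, s8}.
    q \lor \neg s fails at s2, so \Box (q \lor \neg s) is false at s3.
Satisfying worlds: {s0, s6, s8}

s0, s6, s8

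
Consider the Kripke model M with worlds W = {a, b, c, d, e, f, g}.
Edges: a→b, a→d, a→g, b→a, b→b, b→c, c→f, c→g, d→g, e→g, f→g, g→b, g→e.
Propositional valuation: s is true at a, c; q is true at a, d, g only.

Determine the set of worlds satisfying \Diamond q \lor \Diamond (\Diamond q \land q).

a, b, c, d, e, f

Let φ = \Diamond q \lor \Diamond (\Diamond q \land q). Evaluate φ at each world:
  a (successors {b, d, g}): φ is true.
  b (successors {a, b, c}): φ is true.
  c (successors {f, g}): φ is true.
  d (successors {g}): φ is true.
  e (successors {g}): φ is true.
  f (successors {g}): φ is true.
  g (successors {b, e}): φ is false.
For instance, at f:
  At f: \Diamond q is true, \Diamond (\Diamond q \land q) is false, so \Diamond q \lor \Diamond (\Diamond q \land q) is true.
    At f: \Diamond q requires q at some successor in {g}.
      q holds at g, so \Diamond q is true at f.
    At f: \Diamond (\Diamond q \land q) requires \Diamond q \land q at some successor in {g}.
      At g: \Diamond q \land q is false.
    So \Diamond (\Diamond q \land q) is false at f.
Satisfying worlds: {a, b, c, d, e, f}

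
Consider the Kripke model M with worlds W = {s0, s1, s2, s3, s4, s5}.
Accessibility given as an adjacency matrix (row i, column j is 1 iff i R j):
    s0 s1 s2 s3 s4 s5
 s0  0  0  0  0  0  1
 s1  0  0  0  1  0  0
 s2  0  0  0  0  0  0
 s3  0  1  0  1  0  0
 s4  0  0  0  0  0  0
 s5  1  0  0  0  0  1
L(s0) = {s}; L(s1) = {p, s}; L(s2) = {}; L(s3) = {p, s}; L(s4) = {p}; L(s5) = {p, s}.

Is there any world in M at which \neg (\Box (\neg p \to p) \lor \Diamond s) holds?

Let φ = \neg (\Box (\neg p \to p) \lor \Diamond s). Evaluate φ at each world:
  s0 (successors {s5}): φ is false.
  s1 (successors {s3}): φ is false.
  s2 (successors ∅): φ is false.
  s3 (successors {s1, s3}): φ is false.
  s4 (successors ∅): φ is false.
  s5 (successors {s0, s5}): φ is false.
For instance, at s1:
  At s1: \Box (\neg p \to p) \lor \Diamond s is true, so \neg (\Box (\neg p \to p) \lor \Diamond s) is false.
    At s1: \Box (\neg p \to p) is true, \Diamond s is true, so \Box (\neg p \to p) \lor \Diamond s is true.
      At s1: \Box (\neg p \to p) requires \neg p \to p at every successor {s3}.
        At s3: \neg p \to p is true.
      So \Box (\neg p \to p) is true at s1.
      At s1: \Diamond s requires s at some successor in {s3}.
        s holds at s3, so \Diamond s is true at s1.

No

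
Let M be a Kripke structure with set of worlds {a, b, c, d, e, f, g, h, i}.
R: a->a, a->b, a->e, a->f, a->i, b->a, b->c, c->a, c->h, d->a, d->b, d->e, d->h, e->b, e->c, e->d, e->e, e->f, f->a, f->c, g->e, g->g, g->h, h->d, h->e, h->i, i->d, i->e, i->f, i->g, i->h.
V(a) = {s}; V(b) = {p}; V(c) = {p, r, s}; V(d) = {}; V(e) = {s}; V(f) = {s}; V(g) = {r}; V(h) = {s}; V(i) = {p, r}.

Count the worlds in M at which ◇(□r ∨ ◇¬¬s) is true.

9

Let φ = ◇(□r ∨ ◇¬¬s). Evaluate φ at each world:
  a (successors {a, b, e, f, i}): φ is true.
  b (successors {a, c}): φ is true.
  c (successors {a, h}): φ is true.
  d (successors {a, b, e, h}): φ is true.
  e (successors {b, c, d, e, f}): φ is true.
  f (successors {a, c}): φ is true.
  g (successors {e, g, h}): φ is true.
  h (successors {d, e, i}): φ is true.
  i (successors {d, e, f, g, h}): φ is true.
For instance, at c:
  At c: ◇(□r ∨ ◇¬¬s) requires □r ∨ ◇¬¬s at some successor in {a, h}.
    □r ∨ ◇¬¬s holds at a, so ◇(□r ∨ ◇¬¬s) is true at c.
      At a: □r is false, ◇¬¬s is true, so □r ∨ ◇¬¬s is true.
Satisfying worlds: {a, b, c, d, e, f, g, h, i}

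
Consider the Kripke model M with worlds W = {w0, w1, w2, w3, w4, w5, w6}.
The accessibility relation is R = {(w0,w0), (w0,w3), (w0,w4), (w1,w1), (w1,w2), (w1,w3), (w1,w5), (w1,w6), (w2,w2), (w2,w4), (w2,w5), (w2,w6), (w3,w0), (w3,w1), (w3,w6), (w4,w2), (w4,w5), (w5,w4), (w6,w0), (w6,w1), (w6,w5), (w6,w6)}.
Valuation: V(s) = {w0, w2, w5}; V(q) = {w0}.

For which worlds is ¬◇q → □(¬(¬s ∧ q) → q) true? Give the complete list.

Let φ = ¬◇q → □(¬(¬s ∧ q) → q). Evaluate φ at each world:
  w0 (successors {w0, w3, w4}): φ is true.
  w1 (successors {w1, w2, w3, w5, w6}): φ is false.
  w2 (successors {w2, w4, w5, w6}): φ is false.
  w3 (successors {w0, w1, w6}): φ is true.
  w4 (successors {w2, w5}): φ is false.
  w5 (successors {w4}): φ is false.
  w6 (successors {w0, w1, w5, w6}): φ is true.
For instance, at w2:
  At w2: ¬◇q is true, □(¬(¬s ∧ q) → q) is false, so ¬◇q → □(¬(¬s ∧ q) → q) is false.
    At w2: ◇q is false, so ¬◇q is true.
      At w2: ◇q requires q at some successor in {w2, w4, w5, w6}.
        At w2: q is false.
        At w4: q is false.
        At w5: q is false.
        At w6: q is false.
      So ◇q is false at w2.
    At w2: □(¬(¬s ∧ q) → q) requires ¬(¬s ∧ q) → q at every successor {w2, w4, w5, w6}.
      ¬(¬s ∧ q) → q fails at w2, so □(¬(¬s ∧ q) → q) is false at w2.
Satisfying worlds: {w0, w3, w6}

w0, w3, w6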